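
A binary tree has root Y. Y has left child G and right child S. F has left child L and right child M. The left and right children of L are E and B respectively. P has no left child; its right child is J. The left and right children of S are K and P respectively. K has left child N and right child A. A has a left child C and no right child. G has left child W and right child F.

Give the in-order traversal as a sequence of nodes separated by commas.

In-order visits the left subtree, then the node, then the right subtree.
At Y: go left to G.
  At G: go left to W.
    W is a leaf — visit W.
  Visit G.
  At G: go right to F.
    At F: go left to L.
      At L: go left to E.
        E is a leaf — visit E.
      Visit L.
      At L: go right to B.
        B is a leaf — visit B.
    Visit F.
    At F: go right to M.
      M is a leaf — visit M.
Visit Y.
At Y: go right to S.
  At S: go left to K.
    At K: go left to N.
      N is a leaf — visit N.
    Visit K.
    At K: go right to A.
      At A: go left to C.
        C is a leaf — visit C.
      Visit A.
      At A: no right child.
  Visit S.
  At S: go right to P.
    At P: no left child.
    Visit P.
    At P: go right to J.
      J is a leaf — visit J.

W, G, E, L, B, F, M, Y, N, K, C, A, S, P, J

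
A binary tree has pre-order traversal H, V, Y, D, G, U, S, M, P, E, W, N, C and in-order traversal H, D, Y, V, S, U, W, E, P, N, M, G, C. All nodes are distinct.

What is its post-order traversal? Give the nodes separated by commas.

D, Y, S, W, E, N, P, M, U, C, G, V, H

The first element of pre-order is the root; it splits in-order into left and right subtrees.
Root H: left subtree has 0 nodes { }, right has 12 {D, Y, V, S, U, W, E, P, N, M, G, C}.
  Root V: left subtree has 2 nodes {D, Y}, right has 9 {S, U, W, E, P, N, M, G, C}.
    Root Y: left subtree has 1 node {D}, right has 0 { }.
    Root G: left subtree has 7 nodes {S, U, W, E, P, N, M}, right has 1 {C}.
      Root U: left subtree has 1 node {S}, right has 5 {W, E, P, N, M}.
        Root M: left subtree has 4 nodes {W, E, P, N}, right has 0 { }.
          Root P: left subtree has 2 nodes {W, E}, right has 1 {N}.
            Root E: left subtree has 1 node {W}, right has 0 { }.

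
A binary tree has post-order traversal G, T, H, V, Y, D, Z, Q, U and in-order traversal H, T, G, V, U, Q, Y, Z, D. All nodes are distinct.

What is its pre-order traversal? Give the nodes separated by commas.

U, V, H, T, G, Q, Z, Y, D

The last element of post-order is the root; it splits in-order into left and right subtrees.
Root U: left subtree has 4 nodes {H, T, G, V}, right has 4 {Q, Y, Z, D}.
  Root V: left subtree has 3 nodes {H, T, G}, right has 0 { }.
    Root H: left subtree has 0 nodes { }, right has 2 {T, G}.
      Root T: left subtree has 0 nodes { }, right has 1 {G}.
  Root Q: left subtree has 0 nodes { }, right has 3 {Y, Z, D}.
    Root Z: left subtree has 1 node {Y}, right has 1 {D}.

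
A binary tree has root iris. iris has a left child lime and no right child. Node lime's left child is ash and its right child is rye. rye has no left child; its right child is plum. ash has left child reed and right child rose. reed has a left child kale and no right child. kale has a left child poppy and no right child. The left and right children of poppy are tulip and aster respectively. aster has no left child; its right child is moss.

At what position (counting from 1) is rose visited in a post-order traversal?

Post-order visits the left subtree, then the right subtree, then the node.
At iris: go left to lime.
  At lime: go left to ash.
    At ash: go left to reed.
      At reed: go left to kale.
        At kale: go left to poppy.
          At poppy: go left to tulip.
            tulip is a leaf — visit tulip.
          At poppy: go right to aster.
            At aster: no left child.
            At aster: go right to moss.
              moss is a leaf — visit moss.
            Visit aster.
          Visit poppy.
        At kale: no right child.
        Visit kale.
      At reed: no right child.
      Visit reed.
    At ash: go right to rose.
      rose is a leaf — visit rose.
    Visit ash.
  At lime: go right to rye.
    At rye: no left child.
    At rye: go right to plum.
      plum is a leaf — visit plum.
    Visit rye.
  Visit lime.
At iris: no right child.
Visit iris.
Full post-order sequence: tulip, moss, aster, poppy, kale, reed, rose, ash, plum, rye, lime, iris.

7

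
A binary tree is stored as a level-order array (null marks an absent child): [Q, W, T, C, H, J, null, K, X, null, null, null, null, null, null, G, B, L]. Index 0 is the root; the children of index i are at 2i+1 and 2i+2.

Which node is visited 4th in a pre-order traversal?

K

Pre-order visits the node, then its left subtree, then its right subtree.
Visit Q.
At Q: go left to W.
  Visit W.
  At W: go left to C.
    Visit C.
    At C: go left to K.
      Visit K.
      At K: go left to G.
        G is a leaf — visit G.
      At K: go right to B.
        B is a leaf — visit B.
    At C: go right to X.
      Visit X.
      At X: go left to L.
        L is a leaf — visit L.
      At X: no right child.
  At W: go right to H.
    H is a leaf — visit H.
At Q: go right to T.
  Visit T.
  At T: go left to J.
    J is a leaf — visit J.
  At T: no right child.
Full pre-order sequence: Q, W, C, K, G, B, X, L, H, T, J.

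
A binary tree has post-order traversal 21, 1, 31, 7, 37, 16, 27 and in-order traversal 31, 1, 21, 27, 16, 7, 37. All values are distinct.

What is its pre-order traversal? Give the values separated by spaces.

The last element of post-order is the root; it splits in-order into left and right subtrees.
Root 27: left subtree has 3 nodes {31, 1, 21}, right has 3 {16, 7, 37}.
  Root 31: left subtree has 0 nodes { }, right has 2 {1, 21}.
    Root 1: left subtree has 0 nodes { }, right has 1 {21}.
  Root 16: left subtree has 0 nodes { }, right has 2 {7, 37}.
    Root 37: left subtree has 1 node {7}, right has 0 { }.

27 31 1 21 16 37 7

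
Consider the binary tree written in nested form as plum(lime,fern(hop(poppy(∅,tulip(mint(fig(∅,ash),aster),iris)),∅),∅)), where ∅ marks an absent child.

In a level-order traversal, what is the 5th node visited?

poppy

Level-order visits nodes level by level from the root, left to right within each level.
Level 0: plum
Level 1: lime, fern
Level 2: hop
Level 3: poppy
Level 4: tulip
Level 5: mint, iris
Level 6: fig, aster
Level 7: ash
Full level-order sequence: plum, lime, fern, hop, poppy, tulip, mint, iris, fig, aster, ash.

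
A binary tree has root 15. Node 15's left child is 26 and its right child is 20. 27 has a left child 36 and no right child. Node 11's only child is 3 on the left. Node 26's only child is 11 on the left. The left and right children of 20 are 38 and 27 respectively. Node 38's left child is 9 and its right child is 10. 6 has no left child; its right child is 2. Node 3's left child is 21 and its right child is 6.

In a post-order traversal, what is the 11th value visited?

Post-order visits the left subtree, then the right subtree, then the node.
At 15: go left to 26.
  At 26: go left to 11.
    At 11: go left to 3.
      At 3: go left to 21.
        21 is a leaf — visit 21.
      At 3: go right to 6.
        At 6: no left child.
        At 6: go right to 2.
          2 is a leaf — visit 2.
        Visit 6.
      Visit 3.
    At 11: no right child.
    Visit 11.
  At 26: no right child.
  Visit 26.
At 15: go right to 20.
  At 20: go left to 38.
    At 38: go left to 9.
      9 is a leaf — visit 9.
    At 38: go right to 10.
      10 is a leaf — visit 10.
    Visit 38.
  At 20: go right to 27.
    At 27: go left to 36.
      36 is a leaf — visit 36.
    At 27: no right child.
    Visit 27.
  Visit 20.
Visit 15.
Full post-order sequence: 21, 2, 6, 3, 11, 26, 9, 10, 38, 36, 27, 20, 15.

27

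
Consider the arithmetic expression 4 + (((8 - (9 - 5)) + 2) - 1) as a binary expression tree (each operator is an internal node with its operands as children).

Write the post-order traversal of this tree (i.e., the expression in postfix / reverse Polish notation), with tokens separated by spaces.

4 8 9 5 - - 2 + 1 - +

Post-order on an expression tree gives postfix notation: for each operator, emit left operand, right operand, then the operator.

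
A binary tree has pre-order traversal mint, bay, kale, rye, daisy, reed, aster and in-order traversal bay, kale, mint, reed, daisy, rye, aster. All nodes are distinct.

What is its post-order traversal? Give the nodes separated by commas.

kale, bay, reed, daisy, aster, rye, mint

The first element of pre-order is the root; it splits in-order into left and right subtrees.
Root mint: left subtree has 2 nodes {bay, kale}, right has 4 {reed, daisy, rye, aster}.
  Root bay: left subtree has 0 nodes { }, right has 1 {kale}.
  Root rye: left subtree has 2 nodes {reed, daisy}, right has 1 {aster}.
    Root daisy: left subtree has 1 node {reed}, right has 0 { }.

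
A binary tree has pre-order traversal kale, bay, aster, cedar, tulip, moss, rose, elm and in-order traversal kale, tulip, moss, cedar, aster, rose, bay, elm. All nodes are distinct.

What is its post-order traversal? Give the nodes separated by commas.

The first element of pre-order is the root; it splits in-order into left and right subtrees.
Root kale: left subtree has 0 nodes { }, right has 7 {tulip, moss, cedar, aster, rose, bay, elm}.
  Root bay: left subtree has 5 nodes {tulip, moss, cedar, aster, rose}, right has 1 {elm}.
    Root aster: left subtree has 3 nodes {tulip, moss, cedar}, right has 1 {rose}.
      Root cedar: left subtree has 2 nodes {tulip, moss}, right has 0 { }.
        Root tulip: left subtree has 0 nodes { }, right has 1 {moss}.

moss, tulip, cedar, rose, aster, elm, bay, kale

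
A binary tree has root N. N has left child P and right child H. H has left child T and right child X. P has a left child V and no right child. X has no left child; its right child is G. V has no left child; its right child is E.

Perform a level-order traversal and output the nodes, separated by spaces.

N P H V T X E G

Level-order visits nodes level by level from the root, left to right within each level.
Level 0: N
Level 1: P, H
Level 2: V, T, X
Level 3: E, G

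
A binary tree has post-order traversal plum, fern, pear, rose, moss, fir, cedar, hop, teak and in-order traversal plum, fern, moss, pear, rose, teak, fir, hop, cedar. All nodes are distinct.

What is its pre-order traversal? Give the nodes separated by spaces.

teak moss fern plum rose pear hop fir cedar

The last element of post-order is the root; it splits in-order into left and right subtrees.
Root teak: left subtree has 5 nodes {plum, fern, moss, pear, rose}, right has 3 {fir, hop, cedar}.
  Root moss: left subtree has 2 nodes {plum, fern}, right has 2 {pear, rose}.
    Root fern: left subtree has 1 node {plum}, right has 0 { }.
    Root rose: left subtree has 1 node {pear}, right has 0 { }.
  Root hop: left subtree has 1 node {fir}, right has 1 {cedar}.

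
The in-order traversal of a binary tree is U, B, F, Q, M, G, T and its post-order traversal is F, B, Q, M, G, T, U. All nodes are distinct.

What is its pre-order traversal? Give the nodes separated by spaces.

The last element of post-order is the root; it splits in-order into left and right subtrees.
Root U: left subtree has 0 nodes { }, right has 6 {B, F, Q, M, G, T}.
  Root T: left subtree has 5 nodes {B, F, Q, M, G}, right has 0 { }.
    Root G: left subtree has 4 nodes {B, F, Q, M}, right has 0 { }.
      Root M: left subtree has 3 nodes {B, F, Q}, right has 0 { }.
        Root Q: left subtree has 2 nodes {B, F}, right has 0 { }.
          Root B: left subtree has 0 nodes { }, right has 1 {F}.

U T G M Q B F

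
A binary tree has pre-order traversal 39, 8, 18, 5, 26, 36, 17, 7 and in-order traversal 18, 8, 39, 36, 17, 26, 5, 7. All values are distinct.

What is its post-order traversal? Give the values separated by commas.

18, 8, 17, 36, 26, 7, 5, 39

The first element of pre-order is the root; it splits in-order into left and right subtrees.
Root 39: left subtree has 2 nodes {18, 8}, right has 5 {36, 17, 26, 5, 7}.
  Root 8: left subtree has 1 node {18}, right has 0 { }.
  Root 5: left subtree has 3 nodes {36, 17, 26}, right has 1 {7}.
    Root 26: left subtree has 2 nodes {36, 17}, right has 0 { }.
      Root 36: left subtree has 0 nodes { }, right has 1 {17}.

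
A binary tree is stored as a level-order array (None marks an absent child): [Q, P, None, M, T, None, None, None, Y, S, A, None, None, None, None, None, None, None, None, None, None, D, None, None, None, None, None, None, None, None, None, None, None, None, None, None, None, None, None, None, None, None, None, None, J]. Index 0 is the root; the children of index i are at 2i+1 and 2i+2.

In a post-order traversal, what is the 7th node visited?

Post-order visits the left subtree, then the right subtree, then the node.
At Q: go left to P.
  At P: go left to M.
    At M: no left child.
    At M: go right to Y.
      Y is a leaf — visit Y.
    Visit M.
  At P: go right to T.
    At T: go left to S.
      S is a leaf — visit S.
    At T: go right to A.
      At A: go left to D.
        At D: no left child.
        At D: go right to J.
          J is a leaf — visit J.
        Visit D.
      At A: no right child.
      Visit A.
    Visit T.
  Visit P.
At Q: no right child.
Visit Q.
Full post-order sequence: Y, M, S, J, D, A, T, P, Q.

T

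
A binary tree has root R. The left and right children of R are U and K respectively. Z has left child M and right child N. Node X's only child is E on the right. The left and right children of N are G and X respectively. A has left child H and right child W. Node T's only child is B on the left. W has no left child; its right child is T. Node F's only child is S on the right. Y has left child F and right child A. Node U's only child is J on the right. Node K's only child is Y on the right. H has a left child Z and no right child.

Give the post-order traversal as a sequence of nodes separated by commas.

J, U, S, F, M, G, E, X, N, Z, H, B, T, W, A, Y, K, R

Post-order visits the left subtree, then the right subtree, then the node.
At R: go left to U.
  At U: no left child.
  At U: go right to J.
    J is a leaf — visit J.
  Visit U.
At R: go right to K.
  At K: no left child.
  At K: go right to Y.
    At Y: go left to F.
      At F: no left child.
      At F: go right to S.
        S is a leaf — visit S.
      Visit F.
    At Y: go right to A.
      At A: go left to H.
        At H: go left to Z.
          At Z: go left to M.
            M is a leaf — visit M.
          At Z: go right to N.
            At N: go left to G.
              G is a leaf — visit G.
            At N: go right to X.
              At X: no left child.
              At X: go right to E.
                E is a leaf — visit E.
              Visit X.
            Visit N.
          Visit Z.
        At H: no right child.
        Visit H.
      At A: go right to W.
        At W: no left child.
        At W: go right to T.
          At T: go left to B.
            B is a leaf — visit B.
          At T: no right child.
          Visit T.
        Visit W.
      Visit A.
    Visit Y.
  Visit K.
Visit R.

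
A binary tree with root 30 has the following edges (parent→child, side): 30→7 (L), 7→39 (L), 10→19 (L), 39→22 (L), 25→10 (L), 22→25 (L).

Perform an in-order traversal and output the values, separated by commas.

In-order visits the left subtree, then the node, then the right subtree.
At 30: go left to 7.
  At 7: go left to 39.
    At 39: go left to 22.
      At 22: go left to 25.
        At 25: go left to 10.
          At 10: go left to 19.
            19 is a leaf — visit 19.
          Visit 10.
          At 10: no right child.
        Visit 25.
        At 25: no right child.
      Visit 22.
      At 22: no right child.
    Visit 39.
    At 39: no right child.
  Visit 7.
  At 7: no right child.
Visit 30.
At 30: no right child.

19, 10, 25, 22, 39, 7, 30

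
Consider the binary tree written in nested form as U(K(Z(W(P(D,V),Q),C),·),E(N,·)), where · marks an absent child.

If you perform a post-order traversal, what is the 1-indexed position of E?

Post-order visits the left subtree, then the right subtree, then the node.
At U: go left to K.
  At K: go left to Z.
    At Z: go left to W.
      At W: go left to P.
        At P: go left to D.
          D is a leaf — visit D.
        At P: go right to V.
          V is a leaf — visit V.
        Visit P.
      At W: go right to Q.
        Q is a leaf — visit Q.
      Visit W.
    At Z: go right to C.
      C is a leaf — visit C.
    Visit Z.
  At K: no right child.
  Visit K.
At U: go right to E.
  At E: go left to N.
    N is a leaf — visit N.
  At E: no right child.
  Visit E.
Visit U.
Full post-order sequence: D, V, P, Q, W, C, Z, K, N, E, U.

10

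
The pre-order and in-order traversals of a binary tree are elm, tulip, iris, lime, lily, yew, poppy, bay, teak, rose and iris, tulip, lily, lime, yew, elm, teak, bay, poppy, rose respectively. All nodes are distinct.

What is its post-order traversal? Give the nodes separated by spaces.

iris lily yew lime tulip teak bay rose poppy elm

The first element of pre-order is the root; it splits in-order into left and right subtrees.
Root elm: left subtree has 5 nodes {iris, tulip, lily, lime, yew}, right has 4 {teak, bay, poppy, rose}.
  Root tulip: left subtree has 1 node {iris}, right has 3 {lily, lime, yew}.
    Root lime: left subtree has 1 node {lily}, right has 1 {yew}.
  Root poppy: left subtree has 2 nodes {teak, bay}, right has 1 {rose}.
    Root bay: left subtree has 1 node {teak}, right has 0 { }.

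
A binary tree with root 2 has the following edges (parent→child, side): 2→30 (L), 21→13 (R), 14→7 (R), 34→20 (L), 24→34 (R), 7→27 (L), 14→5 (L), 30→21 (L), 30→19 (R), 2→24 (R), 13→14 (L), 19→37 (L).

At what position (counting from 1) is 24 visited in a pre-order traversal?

Pre-order visits the node, then its left subtree, then its right subtree.
Visit 2.
At 2: go left to 30.
  Visit 30.
  At 30: go left to 21.
    Visit 21.
    At 21: no left child.
    At 21: go right to 13.
      Visit 13.
      At 13: go left to 14.
        Visit 14.
        At 14: go left to 5.
          5 is a leaf — visit 5.
        At 14: go right to 7.
          Visit 7.
          At 7: go left to 27.
            27 is a leaf — visit 27.
          At 7: no right child.
      At 13: no right child.
  At 30: go right to 19.
    Visit 19.
    At 19: go left to 37.
      37 is a leaf — visit 37.
    At 19: no right child.
At 2: go right to 24.
  Visit 24.
  At 24: no left child.
  At 24: go right to 34.
    Visit 34.
    At 34: go left to 20.
      20 is a leaf — visit 20.
    At 34: no right child.
Full pre-order sequence: 2, 30, 21, 13, 14, 5, 7, 27, 19, 37, 24, 34, 20.

11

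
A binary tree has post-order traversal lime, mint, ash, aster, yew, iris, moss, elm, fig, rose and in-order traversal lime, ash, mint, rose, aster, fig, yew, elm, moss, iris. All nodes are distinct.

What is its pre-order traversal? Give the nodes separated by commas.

The last element of post-order is the root; it splits in-order into left and right subtrees.
Root rose: left subtree has 3 nodes {lime, ash, mint}, right has 6 {aster, fig, yew, elm, moss, iris}.
  Root ash: left subtree has 1 node {lime}, right has 1 {mint}.
  Root fig: left subtree has 1 node {aster}, right has 4 {yew, elm, moss, iris}.
    Root elm: left subtree has 1 node {yew}, right has 2 {moss, iris}.
      Root moss: left subtree has 0 nodes { }, right has 1 {iris}.

rose, ash, lime, mint, fig, aster, elm, yew, moss, iris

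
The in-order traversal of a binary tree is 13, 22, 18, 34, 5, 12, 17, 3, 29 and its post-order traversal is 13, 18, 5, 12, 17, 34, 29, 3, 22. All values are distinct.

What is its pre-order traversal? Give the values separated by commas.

The last element of post-order is the root; it splits in-order into left and right subtrees.
Root 22: left subtree has 1 node {13}, right has 7 {18, 34, 5, 12, 17, 3, 29}.
  Root 3: left subtree has 5 nodes {18, 34, 5, 12, 17}, right has 1 {29}.
    Root 34: left subtree has 1 node {18}, right has 3 {5, 12, 17}.
      Root 17: left subtree has 2 nodes {5, 12}, right has 0 { }.
        Root 12: left subtree has 1 node {5}, right has 0 { }.

22, 13, 3, 34, 18, 17, 12, 5, 29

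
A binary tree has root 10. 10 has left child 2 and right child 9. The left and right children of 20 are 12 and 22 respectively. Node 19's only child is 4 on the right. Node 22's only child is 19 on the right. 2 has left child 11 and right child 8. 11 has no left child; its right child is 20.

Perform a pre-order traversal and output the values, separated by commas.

Pre-order visits the node, then its left subtree, then its right subtree.
Visit 10.
At 10: go left to 2.
  Visit 2.
  At 2: go left to 11.
    Visit 11.
    At 11: no left child.
    At 11: go right to 20.
      Visit 20.
      At 20: go left to 12.
        12 is a leaf — visit 12.
      At 20: go right to 22.
        Visit 22.
        At 22: no left child.
        At 22: go right to 19.
          Visit 19.
          At 19: no left child.
          At 19: go right to 4.
            4 is a leaf — visit 4.
  At 2: go right to 8.
    8 is a leaf — visit 8.
At 10: go right to 9.
  9 is a leaf — visit 9.

10, 2, 11, 20, 12, 22, 19, 4, 8, 9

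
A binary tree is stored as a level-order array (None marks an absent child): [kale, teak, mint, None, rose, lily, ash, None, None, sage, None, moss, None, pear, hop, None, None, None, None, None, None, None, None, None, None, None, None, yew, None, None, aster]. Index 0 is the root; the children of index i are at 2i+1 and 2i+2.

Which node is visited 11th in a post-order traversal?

Post-order visits the left subtree, then the right subtree, then the node.
At kale: go left to teak.
  At teak: no left child.
  At teak: go right to rose.
    At rose: go left to sage.
      sage is a leaf — visit sage.
    At rose: no right child.
    Visit rose.
  Visit teak.
At kale: go right to mint.
  At mint: go left to lily.
    At lily: go left to moss.
      moss is a leaf — visit moss.
    At lily: no right child.
    Visit lily.
  At mint: go right to ash.
    At ash: go left to pear.
      At pear: go left to yew.
        yew is a leaf — visit yew.
      At pear: no right child.
      Visit pear.
    At ash: go right to hop.
      At hop: no left child.
      At hop: go right to aster.
        aster is a leaf — visit aster.
      Visit hop.
    Visit ash.
  Visit mint.
Visit kale.
Full post-order sequence: sage, rose, teak, moss, lily, yew, pear, aster, hop, ash, mint, kale.

mint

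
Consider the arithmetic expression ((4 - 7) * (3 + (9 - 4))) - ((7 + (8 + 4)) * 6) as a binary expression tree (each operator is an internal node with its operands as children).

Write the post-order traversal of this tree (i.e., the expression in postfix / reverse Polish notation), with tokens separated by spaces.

4 7 - 3 9 4 - + * 7 8 4 + + 6 * -

Post-order on an expression tree gives postfix notation: for each operator, emit left operand, right operand, then the operator.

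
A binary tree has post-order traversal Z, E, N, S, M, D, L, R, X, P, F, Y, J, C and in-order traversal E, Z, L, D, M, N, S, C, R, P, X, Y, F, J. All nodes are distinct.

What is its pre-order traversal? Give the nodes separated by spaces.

C L E Z D M S N J Y P R X F

The last element of post-order is the root; it splits in-order into left and right subtrees.
Root C: left subtree has 7 nodes {E, Z, L, D, M, N, S}, right has 6 {R, P, X, Y, F, J}.
  Root L: left subtree has 2 nodes {E, Z}, right has 4 {D, M, N, S}.
    Root E: left subtree has 0 nodes { }, right has 1 {Z}.
    Root D: left subtree has 0 nodes { }, right has 3 {M, N, S}.
      Root M: left subtree has 0 nodes { }, right has 2 {N, S}.
        Root S: left subtree has 1 node {N}, right has 0 { }.
  Root J: left subtree has 5 nodes {R, P, X, Y, F}, right has 0 { }.
    Root Y: left subtree has 3 nodes {R, P, X}, right has 1 {F}.
      Root P: left subtree has 1 node {R}, right has 1 {X}.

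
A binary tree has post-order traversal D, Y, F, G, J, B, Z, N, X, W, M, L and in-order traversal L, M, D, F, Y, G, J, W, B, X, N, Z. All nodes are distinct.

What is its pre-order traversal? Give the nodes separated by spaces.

The last element of post-order is the root; it splits in-order into left and right subtrees.
Root L: left subtree has 0 nodes { }, right has 11 {M, D, F, Y, G, J, W, B, X, N, Z}.
  Root M: left subtree has 0 nodes { }, right has 10 {D, F, Y, G, J, W, B, X, N, Z}.
    Root W: left subtree has 5 nodes {D, F, Y, G, J}, right has 4 {B, X, N, Z}.
      Root J: left subtree has 4 nodes {D, F, Y, G}, right has 0 { }.
        Root G: left subtree has 3 nodes {D, F, Y}, right has 0 { }.
          Root F: left subtree has 1 node {D}, right has 1 {Y}.
      Root X: left subtree has 1 node {B}, right has 2 {N, Z}.
        Root N: left subtree has 0 nodes { }, right has 1 {Z}.

L M W J G F D Y X B N Z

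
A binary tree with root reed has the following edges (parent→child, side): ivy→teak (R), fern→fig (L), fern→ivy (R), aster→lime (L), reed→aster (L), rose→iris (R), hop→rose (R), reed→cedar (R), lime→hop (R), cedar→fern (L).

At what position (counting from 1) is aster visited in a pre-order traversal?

Pre-order visits the node, then its left subtree, then its right subtree.
Visit reed.
At reed: go left to aster.
  Visit aster.
  At aster: go left to lime.
    Visit lime.
    At lime: no left child.
    At lime: go right to hop.
      Visit hop.
      At hop: no left child.
      At hop: go right to rose.
        Visit rose.
        At rose: no left child.
        At rose: go right to iris.
          iris is a leaf — visit iris.
  At aster: no right child.
At reed: go right to cedar.
  Visit cedar.
  At cedar: go left to fern.
    Visit fern.
    At fern: go left to fig.
      fig is a leaf — visit fig.
    At fern: go right to ivy.
      Visit ivy.
      At ivy: no left child.
      At ivy: go right to teak.
        teak is a leaf — visit teak.
  At cedar: no right child.
Full pre-order sequence: reed, aster, lime, hop, rose, iris, cedar, fern, fig, ivy, teak.

2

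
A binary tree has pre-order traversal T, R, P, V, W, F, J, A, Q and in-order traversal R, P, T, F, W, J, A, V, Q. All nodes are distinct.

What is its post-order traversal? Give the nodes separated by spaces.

P R F A J W Q V T

The first element of pre-order is the root; it splits in-order into left and right subtrees.
Root T: left subtree has 2 nodes {R, P}, right has 6 {F, W, J, A, V, Q}.
  Root R: left subtree has 0 nodes { }, right has 1 {P}.
  Root V: left subtree has 4 nodes {F, W, J, A}, right has 1 {Q}.
    Root W: left subtree has 1 node {F}, right has 2 {J, A}.
      Root J: left subtree has 0 nodes { }, right has 1 {A}.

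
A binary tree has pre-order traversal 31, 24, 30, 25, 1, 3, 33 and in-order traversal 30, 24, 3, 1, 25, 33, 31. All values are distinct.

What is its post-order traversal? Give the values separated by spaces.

30 3 1 33 25 24 31

The first element of pre-order is the root; it splits in-order into left and right subtrees.
Root 31: left subtree has 6 nodes {30, 24, 3, 1, 25, 33}, right has 0 { }.
  Root 24: left subtree has 1 node {30}, right has 4 {3, 1, 25, 33}.
    Root 25: left subtree has 2 nodes {3, 1}, right has 1 {33}.
      Root 1: left subtree has 1 node {3}, right has 0 { }.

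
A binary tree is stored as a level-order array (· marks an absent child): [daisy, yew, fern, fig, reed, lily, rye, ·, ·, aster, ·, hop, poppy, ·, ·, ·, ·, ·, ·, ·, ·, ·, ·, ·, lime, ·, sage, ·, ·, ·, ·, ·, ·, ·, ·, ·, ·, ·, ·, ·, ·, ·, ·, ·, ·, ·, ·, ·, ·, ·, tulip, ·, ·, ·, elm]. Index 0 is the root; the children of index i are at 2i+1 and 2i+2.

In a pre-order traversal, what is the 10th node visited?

Pre-order visits the node, then its left subtree, then its right subtree.
Visit daisy.
At daisy: go left to yew.
  Visit yew.
  At yew: go left to fig.
    fig is a leaf — visit fig.
  At yew: go right to reed.
    Visit reed.
    At reed: go left to aster.
      aster is a leaf — visit aster.
    At reed: no right child.
At daisy: go right to fern.
  Visit fern.
  At fern: go left to lily.
    Visit lily.
    At lily: go left to hop.
      Visit hop.
      At hop: no left child.
      At hop: go right to lime.
        Visit lime.
        At lime: no left child.
        At lime: go right to tulip.
          tulip is a leaf — visit tulip.
    At lily: go right to poppy.
      Visit poppy.
      At poppy: no left child.
      At poppy: go right to sage.
        Visit sage.
        At sage: no left child.
        At sage: go right to elm.
          elm is a leaf — visit elm.
  At fern: go right to rye.
    rye is a leaf — visit rye.
Full pre-order sequence: daisy, yew, fig, reed, aster, fern, lily, hop, lime, tulip, poppy, sage, elm, rye.

tulip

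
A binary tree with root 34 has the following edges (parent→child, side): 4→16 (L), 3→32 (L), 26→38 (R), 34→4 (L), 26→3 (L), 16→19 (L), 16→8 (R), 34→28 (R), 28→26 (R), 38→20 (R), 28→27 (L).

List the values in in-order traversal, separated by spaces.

In-order visits the left subtree, then the node, then the right subtree.
At 34: go left to 4.
  At 4: go left to 16.
    At 16: go left to 19.
      19 is a leaf — visit 19.
    Visit 16.
    At 16: go right to 8.
      8 is a leaf — visit 8.
  Visit 4.
  At 4: no right child.
Visit 34.
At 34: go right to 28.
  At 28: go left to 27.
    27 is a leaf — visit 27.
  Visit 28.
  At 28: go right to 26.
    At 26: go left to 3.
      At 3: go left to 32.
        32 is a leaf — visit 32.
      Visit 3.
      At 3: no right child.
    Visit 26.
    At 26: go right to 38.
      At 38: no left child.
      Visit 38.
      At 38: go right to 20.
        20 is a leaf — visit 20.

19 16 8 4 34 27 28 32 3 26 38 20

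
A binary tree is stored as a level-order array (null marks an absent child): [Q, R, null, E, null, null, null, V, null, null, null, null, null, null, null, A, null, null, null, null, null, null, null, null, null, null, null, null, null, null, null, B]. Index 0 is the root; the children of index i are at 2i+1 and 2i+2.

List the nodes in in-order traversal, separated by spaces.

In-order visits the left subtree, then the node, then the right subtree.
At Q: go left to R.
  At R: go left to E.
    At E: go left to V.
      At V: go left to A.
        At A: go left to B.
          B is a leaf — visit B.
        Visit A.
        At A: no right child.
      Visit V.
      At V: no right child.
    Visit E.
    At E: no right child.
  Visit R.
  At R: no right child.
Visit Q.
At Q: no right child.

B A V E R Q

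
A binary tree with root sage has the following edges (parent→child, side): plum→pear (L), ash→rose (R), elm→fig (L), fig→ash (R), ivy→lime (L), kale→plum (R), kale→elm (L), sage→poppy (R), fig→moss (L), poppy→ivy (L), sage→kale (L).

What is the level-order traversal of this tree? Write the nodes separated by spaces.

Level-order visits nodes level by level from the root, left to right within each level.
Level 0: sage
Level 1: kale, poppy
Level 2: elm, plum, ivy
Level 3: fig, pear, lime
Level 4: moss, ash
Level 5: rose

sage kale poppy elm plum ivy fig pear lime moss ash rose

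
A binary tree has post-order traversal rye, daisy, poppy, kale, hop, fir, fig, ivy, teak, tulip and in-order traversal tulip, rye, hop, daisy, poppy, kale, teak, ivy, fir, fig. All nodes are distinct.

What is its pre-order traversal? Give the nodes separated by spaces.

tulip teak hop rye kale poppy daisy ivy fig fir

The last element of post-order is the root; it splits in-order into left and right subtrees.
Root tulip: left subtree has 0 nodes { }, right has 9 {rye, hop, daisy, poppy, kale, teak, ivy, fir, fig}.
  Root teak: left subtree has 5 nodes {rye, hop, daisy, poppy, kale}, right has 3 {ivy, fir, fig}.
    Root hop: left subtree has 1 node {rye}, right has 3 {daisy, poppy, kale}.
      Root kale: left subtree has 2 nodes {daisy, poppy}, right has 0 { }.
        Root poppy: left subtree has 1 node {daisy}, right has 0 { }.
    Root ivy: left subtree has 0 nodes { }, right has 2 {fir, fig}.
      Root fig: left subtree has 1 node {fir}, right has 0 { }.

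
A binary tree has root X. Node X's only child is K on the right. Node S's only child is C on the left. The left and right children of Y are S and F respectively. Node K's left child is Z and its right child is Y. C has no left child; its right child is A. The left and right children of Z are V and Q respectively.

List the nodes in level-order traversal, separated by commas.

X, K, Z, Y, V, Q, S, F, C, A

Level-order visits nodes level by level from the root, left to right within each level.
Level 0: X
Level 1: K
Level 2: Z, Y
Level 3: V, Q, S, F
Level 4: C
Level 5: A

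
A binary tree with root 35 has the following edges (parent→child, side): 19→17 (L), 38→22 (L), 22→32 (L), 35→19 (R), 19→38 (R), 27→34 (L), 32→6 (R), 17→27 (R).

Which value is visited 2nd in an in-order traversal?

17

In-order visits the left subtree, then the node, then the right subtree.
At 35: no left child.
Visit 35.
At 35: go right to 19.
  At 19: go left to 17.
    At 17: no left child.
    Visit 17.
    At 17: go right to 27.
      At 27: go left to 34.
        34 is a leaf — visit 34.
      Visit 27.
      At 27: no right child.
  Visit 19.
  At 19: go right to 38.
    At 38: go left to 22.
      At 22: go left to 32.
        At 32: no left child.
        Visit 32.
        At 32: go right to 6.
          6 is a leaf — visit 6.
      Visit 22.
      At 22: no right child.
    Visit 38.
    At 38: no right child.
Full in-order sequence: 35, 17, 34, 27, 19, 32, 6, 22, 38.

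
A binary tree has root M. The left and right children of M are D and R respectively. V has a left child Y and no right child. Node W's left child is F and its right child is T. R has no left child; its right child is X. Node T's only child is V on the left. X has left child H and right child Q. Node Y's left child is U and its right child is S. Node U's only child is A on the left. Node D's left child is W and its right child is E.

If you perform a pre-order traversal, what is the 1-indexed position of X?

13

Pre-order visits the node, then its left subtree, then its right subtree.
Visit M.
At M: go left to D.
  Visit D.
  At D: go left to W.
    Visit W.
    At W: go left to F.
      F is a leaf — visit F.
    At W: go right to T.
      Visit T.
      At T: go left to V.
        Visit V.
        At V: go left to Y.
          Visit Y.
          At Y: go left to U.
            Visit U.
            At U: go left to A.
              A is a leaf — visit A.
            At U: no right child.
          At Y: go right to S.
            S is a leaf — visit S.
        At V: no right child.
      At T: no right child.
  At D: go right to E.
    E is a leaf — visit E.
At M: go right to R.
  Visit R.
  At R: no left child.
  At R: go right to X.
    Visit X.
    At X: go left to H.
      H is a leaf — visit H.
    At X: go right to Q.
      Q is a leaf — visit Q.
Full pre-order sequence: M, D, W, F, T, V, Y, U, A, S, E, R, X, H, Q.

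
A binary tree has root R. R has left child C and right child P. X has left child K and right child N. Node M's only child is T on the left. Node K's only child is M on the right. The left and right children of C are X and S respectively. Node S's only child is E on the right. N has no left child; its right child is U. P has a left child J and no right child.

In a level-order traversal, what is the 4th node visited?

Level-order visits nodes level by level from the root, left to right within each level.
Level 0: R
Level 1: C, P
Level 2: X, S, J
Level 3: K, N, E
Level 4: M, U
Level 5: T
Full level-order sequence: R, C, P, X, S, J, K, N, E, M, U, T.

X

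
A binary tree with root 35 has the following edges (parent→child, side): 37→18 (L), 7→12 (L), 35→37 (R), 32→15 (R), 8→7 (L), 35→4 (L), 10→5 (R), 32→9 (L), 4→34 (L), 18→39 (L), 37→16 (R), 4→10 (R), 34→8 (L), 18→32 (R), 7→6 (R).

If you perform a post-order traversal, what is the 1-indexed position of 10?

7

Post-order visits the left subtree, then the right subtree, then the node.
At 35: go left to 4.
  At 4: go left to 34.
    At 34: go left to 8.
      At 8: go left to 7.
        At 7: go left to 12.
          12 is a leaf — visit 12.
        At 7: go right to 6.
          6 is a leaf — visit 6.
        Visit 7.
      At 8: no right child.
      Visit 8.
    At 34: no right child.
    Visit 34.
  At 4: go right to 10.
    At 10: no left child.
    At 10: go right to 5.
      5 is a leaf — visit 5.
    Visit 10.
  Visit 4.
At 35: go right to 37.
  At 37: go left to 18.
    At 18: go left to 39.
      39 is a leaf — visit 39.
    At 18: go right to 32.
      At 32: go left to 9.
        9 is a leaf — visit 9.
      At 32: go right to 15.
        15 is a leaf — visit 15.
      Visit 32.
    Visit 18.
  At 37: go right to 16.
    16 is a leaf — visit 16.
  Visit 37.
Visit 35.
Full post-order sequence: 12, 6, 7, 8, 34, 5, 10, 4, 39, 9, 15, 32, 18, 16, 37, 35.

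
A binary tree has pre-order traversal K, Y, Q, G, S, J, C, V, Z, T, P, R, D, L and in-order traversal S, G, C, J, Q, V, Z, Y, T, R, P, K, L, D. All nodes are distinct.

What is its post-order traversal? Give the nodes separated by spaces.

S C J G Z V Q R P T Y L D K

The first element of pre-order is the root; it splits in-order into left and right subtrees.
Root K: left subtree has 11 nodes {S, G, C, J, Q, V, Z, Y, T, R, P}, right has 2 {L, D}.
  Root Y: left subtree has 7 nodes {S, G, C, J, Q, V, Z}, right has 3 {T, R, P}.
    Root Q: left subtree has 4 nodes {S, G, C, J}, right has 2 {V, Z}.
      Root G: left subtree has 1 node {S}, right has 2 {C, J}.
        Root J: left subtree has 1 node {C}, right has 0 { }.
      Root V: left subtree has 0 nodes { }, right has 1 {Z}.
    Root T: left subtree has 0 nodes { }, right has 2 {R, P}.
      Root P: left subtree has 1 node {R}, right has 0 { }.
  Root D: left subtree has 1 node {L}, right has 0 { }.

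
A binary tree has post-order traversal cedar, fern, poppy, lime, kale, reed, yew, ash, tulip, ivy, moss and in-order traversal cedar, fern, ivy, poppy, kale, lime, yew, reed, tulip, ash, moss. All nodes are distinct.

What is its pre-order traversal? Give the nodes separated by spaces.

The last element of post-order is the root; it splits in-order into left and right subtrees.
Root moss: left subtree has 10 nodes {cedar, fern, ivy, poppy, kale, lime, yew, reed, tulip, ash}, right has 0 { }.
  Root ivy: left subtree has 2 nodes {cedar, fern}, right has 7 {poppy, kale, lime, yew, reed, tulip, ash}.
    Root fern: left subtree has 1 node {cedar}, right has 0 { }.
    Root tulip: left subtree has 5 nodes {poppy, kale, lime, yew, reed}, right has 1 {ash}.
      Root yew: left subtree has 3 nodes {poppy, kale, lime}, right has 1 {reed}.
        Root kale: left subtree has 1 node {poppy}, right has 1 {lime}.

moss ivy fern cedar tulip yew kale poppy lime reed ash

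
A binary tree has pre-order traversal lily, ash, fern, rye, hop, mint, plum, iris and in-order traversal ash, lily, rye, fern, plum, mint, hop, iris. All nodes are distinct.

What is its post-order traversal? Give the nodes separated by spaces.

The first element of pre-order is the root; it splits in-order into left and right subtrees.
Root lily: left subtree has 1 node {ash}, right has 6 {rye, fern, plum, mint, hop, iris}.
  Root fern: left subtree has 1 node {rye}, right has 4 {plum, mint, hop, iris}.
    Root hop: left subtree has 2 nodes {plum, mint}, right has 1 {iris}.
      Root mint: left subtree has 1 node {plum}, right has 0 { }.

ash rye plum mint iris hop fern lily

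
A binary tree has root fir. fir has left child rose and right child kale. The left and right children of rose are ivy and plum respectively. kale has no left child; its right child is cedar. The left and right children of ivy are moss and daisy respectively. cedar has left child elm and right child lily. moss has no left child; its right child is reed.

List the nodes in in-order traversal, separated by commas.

moss, reed, ivy, daisy, rose, plum, fir, kale, elm, cedar, lily

In-order visits the left subtree, then the node, then the right subtree.
At fir: go left to rose.
  At rose: go left to ivy.
    At ivy: go left to moss.
      At moss: no left child.
      Visit moss.
      At moss: go right to reed.
        reed is a leaf — visit reed.
    Visit ivy.
    At ivy: go right to daisy.
      daisy is a leaf — visit daisy.
  Visit rose.
  At rose: go right to plum.
    plum is a leaf — visit plum.
Visit fir.
At fir: go right to kale.
  At kale: no left child.
  Visit kale.
  At kale: go right to cedar.
    At cedar: go left to elm.
      elm is a leaf — visit elm.
    Visit cedar.
    At cedar: go right to lily.
      lily is a leaf — visit lily.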